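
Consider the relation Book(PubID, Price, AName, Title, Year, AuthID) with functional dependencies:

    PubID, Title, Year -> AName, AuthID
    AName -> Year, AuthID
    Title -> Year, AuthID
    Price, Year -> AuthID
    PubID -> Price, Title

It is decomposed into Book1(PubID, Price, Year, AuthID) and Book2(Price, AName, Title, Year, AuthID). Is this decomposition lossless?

Common attributes: Book1 ∩ Book2 = {Price, Year, AuthID}.
No dependency enlarges {Price, Year, AuthID}, so (Price, Year, AuthID)⁺ = {Price, Year, AuthID}.
The closure contains neither all of Book1 = {PubID, Price, Year, AuthID} nor all of Book2 = {Price, AName, Title, Year, AuthID}, so the common attributes are not a superkey of either fragment. The join is lossy.

No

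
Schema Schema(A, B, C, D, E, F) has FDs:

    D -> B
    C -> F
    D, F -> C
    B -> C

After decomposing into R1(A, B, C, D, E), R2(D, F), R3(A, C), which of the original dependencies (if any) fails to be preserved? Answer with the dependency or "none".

C -> F

Check C → F: no single fragment contains all of {C, F}, and the restricted closure of {C} across the fragments never reaches {F}.
D → B is preserved.
D, F → C is preserved.
B → C is preserved.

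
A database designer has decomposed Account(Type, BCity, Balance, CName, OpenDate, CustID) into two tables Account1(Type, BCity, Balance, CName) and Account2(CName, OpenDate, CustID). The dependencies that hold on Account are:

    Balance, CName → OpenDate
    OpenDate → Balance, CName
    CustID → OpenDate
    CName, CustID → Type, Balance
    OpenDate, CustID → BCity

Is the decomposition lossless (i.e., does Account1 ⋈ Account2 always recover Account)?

Common attributes: Account1 ∩ Account2 = {CName}.
No dependency enlarges {CName}, so (CName)⁺ = {CName}.
The closure contains neither all of Account1 = {Type, BCity, Balance, CName} nor all of Account2 = {CName, OpenDate, CustID}, so the common attributes are not a superkey of either fragment. The join is lossy.

No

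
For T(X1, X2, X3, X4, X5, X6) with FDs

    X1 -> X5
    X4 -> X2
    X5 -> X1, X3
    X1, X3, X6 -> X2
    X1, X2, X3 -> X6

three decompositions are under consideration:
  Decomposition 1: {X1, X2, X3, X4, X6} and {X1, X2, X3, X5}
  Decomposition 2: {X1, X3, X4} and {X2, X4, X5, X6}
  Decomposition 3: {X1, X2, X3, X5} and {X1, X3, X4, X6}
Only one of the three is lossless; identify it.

Decomposition 1: common = {X1, X2, X3}, closure = {X1, X2, X3, X5, X6} → lossless.
Decomposition 2: common = {X4}, closure = {X2, X4} → lossy.
Decomposition 3: common = {X1, X3}, closure = {X1, X3, X5} → lossy.

Decomposition 1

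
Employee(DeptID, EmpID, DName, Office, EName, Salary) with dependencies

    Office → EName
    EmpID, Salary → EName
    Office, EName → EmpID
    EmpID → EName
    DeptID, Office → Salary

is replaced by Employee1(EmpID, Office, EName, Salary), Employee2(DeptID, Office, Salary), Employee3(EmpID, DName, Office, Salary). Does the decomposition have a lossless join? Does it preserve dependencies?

Lossless test (chase): Rows 1 and 2 agree on Office; apply Office→EName and equate their EName entries. Rows 1 and 3 agree on Office; apply Office→EName and equate their EName entries. Rows 1 and 2 agree on Office, EName; apply Office, EName→EmpID and equate their EmpID entries. No row becomes fully distinguished — the join is lossy.
Dependency preservation: every FD's attributes lie within a single fragment, so each can be enforced locally — preserved.

lossy but dependency-preserving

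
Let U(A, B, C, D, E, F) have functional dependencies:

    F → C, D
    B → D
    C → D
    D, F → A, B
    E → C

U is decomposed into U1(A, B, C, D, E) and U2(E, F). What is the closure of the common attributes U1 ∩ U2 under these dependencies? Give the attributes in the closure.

C, D, E

U1 ∩ U2 = {E}.
E → C applies, adding C
C → D applies, adding D
Closure: {C, D, E}.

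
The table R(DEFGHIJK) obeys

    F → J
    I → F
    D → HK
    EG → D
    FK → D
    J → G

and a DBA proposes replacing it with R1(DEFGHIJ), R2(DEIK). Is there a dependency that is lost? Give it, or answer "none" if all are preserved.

FK → D

Check FK → D: no single fragment contains all of {DFK}, and the restricted closure of {FK} across the fragments never reaches {D}.
F → J is preserved.
I → F is preserved.
D → HK is preserved.
EG → D is preserved.
J → G is preserved.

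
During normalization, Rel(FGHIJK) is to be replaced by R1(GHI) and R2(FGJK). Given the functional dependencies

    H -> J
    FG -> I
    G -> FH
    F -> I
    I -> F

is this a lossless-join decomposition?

Yes

Common attributes: R1 ∩ R2 = {G}.
Closure of {G}: G → FH applies, adding FH; F → I applies, adding I; H → J applies, adding J. So (G)⁺ = {FGHIJ}.
This closure contains every attribute of R1, so R1 ∩ R2 → R1. The join is lossless.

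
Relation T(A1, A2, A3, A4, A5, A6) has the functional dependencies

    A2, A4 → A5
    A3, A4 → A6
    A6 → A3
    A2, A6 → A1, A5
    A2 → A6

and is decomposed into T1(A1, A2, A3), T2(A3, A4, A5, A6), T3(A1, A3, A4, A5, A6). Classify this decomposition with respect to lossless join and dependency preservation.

lossy and not dependency-preserving

Lossless test (chase): applying each FD to every pair of rows produces no changes in the tableau, so no row becomes fully distinguished — the join is lossy.
Dependency preservation: the restricted closure of {A2, A4} across the fragments never reaches {A5}, so A2, A4 → A5 cannot be enforced without a join — not preserved.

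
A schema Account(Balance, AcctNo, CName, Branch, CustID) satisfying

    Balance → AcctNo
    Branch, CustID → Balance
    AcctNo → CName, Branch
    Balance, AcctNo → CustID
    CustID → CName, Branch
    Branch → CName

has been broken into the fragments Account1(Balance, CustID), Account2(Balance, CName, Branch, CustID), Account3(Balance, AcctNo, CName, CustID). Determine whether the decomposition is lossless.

Chase test. Columns are Balance, AcctNo, CName, Branch, CustID; row i has aⱼ where attribute j ∈ Accounti, else bᵢⱼ.
Initial tableau (one row per fragment):
  row 1: a1 b12 b13 b14 a5
  row 2: a1 b22 a3 a4 a5
  row 3: a1 a2 a3 b34 a5
Rows 1 and 2 agree on Balance; apply Balance→AcctNo and equate their AcctNo entries.
Rows 1 and 3 agree on Balance; apply Balance→AcctNo and equate their AcctNo entries.
Rows 1 and 2 agree on AcctNo; apply AcctNo→CName, Branch and equate their CName, Branch entries.
Rows 1 and 3 agree on AcctNo; apply AcctNo→CName, Branch and equate their CName, Branch entries.
Row 1 is now all distinguished symbols — the join is lossless.

Yes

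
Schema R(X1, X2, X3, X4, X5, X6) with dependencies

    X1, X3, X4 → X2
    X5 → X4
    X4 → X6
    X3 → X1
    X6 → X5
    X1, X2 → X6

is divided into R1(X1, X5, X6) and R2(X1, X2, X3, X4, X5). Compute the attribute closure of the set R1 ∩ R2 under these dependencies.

X1, X4, X5, X6

R1 ∩ R2 = {X1, X5}.
X5 → X4 applies, adding X4
X4 → X6 applies, adding X6
Closure: {X1, X4, X5, X6}.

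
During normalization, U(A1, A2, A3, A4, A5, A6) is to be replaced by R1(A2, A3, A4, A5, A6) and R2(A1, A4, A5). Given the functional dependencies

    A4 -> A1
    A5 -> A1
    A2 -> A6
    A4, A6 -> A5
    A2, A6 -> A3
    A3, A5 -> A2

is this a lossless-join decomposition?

Common attributes: R1 ∩ R2 = {A4, A5}.
Closure of {A4, A5}: A4 → A1 applies, adding A1. So (A4, A5)⁺ = {A1, A4, A5}.
This closure contains every attribute of R2, so R1 ∩ R2 → R2. The join is lossless.

Yes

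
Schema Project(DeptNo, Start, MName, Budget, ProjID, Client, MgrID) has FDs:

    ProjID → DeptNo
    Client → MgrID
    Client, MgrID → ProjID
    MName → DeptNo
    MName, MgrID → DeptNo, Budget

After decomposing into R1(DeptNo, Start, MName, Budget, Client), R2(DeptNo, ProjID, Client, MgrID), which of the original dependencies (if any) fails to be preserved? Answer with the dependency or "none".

Check MName, MgrID → DeptNo, Budget: no single fragment contains all of {DeptNo, MName, Budget, MgrID}, and the restricted closure of {MName, MgrID} across the fragments never reaches {DeptNo, Budget}.
ProjID → DeptNo is preserved.
Client → MgrID is preserved.
Client, MgrID → ProjID is preserved.
MName → DeptNo is preserved.

MName, MgrID → DeptNo, Budget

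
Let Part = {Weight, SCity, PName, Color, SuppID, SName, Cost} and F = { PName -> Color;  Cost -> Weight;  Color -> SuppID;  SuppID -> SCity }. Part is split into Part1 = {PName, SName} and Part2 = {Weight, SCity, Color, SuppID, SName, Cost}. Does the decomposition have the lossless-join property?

Common attributes: Part1 ∩ Part2 = {SName}.
No dependency enlarges {SName}, so (SName)⁺ = {SName}.
The closure contains neither all of Part1 = {PName, SName} nor all of Part2 = {Weight, SCity, Color, SuppID, SName, Cost}, so the common attributes are not a superkey of either fragment. The join is lossy.

No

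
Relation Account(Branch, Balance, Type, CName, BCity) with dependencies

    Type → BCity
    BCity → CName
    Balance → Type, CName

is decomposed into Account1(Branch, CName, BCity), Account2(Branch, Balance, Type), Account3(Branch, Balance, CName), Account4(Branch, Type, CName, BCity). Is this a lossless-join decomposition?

Chase test. Columns are Branch, Balance, Type, CName, BCity; row i has aⱼ where attribute j ∈ Accounti, else bᵢⱼ.
Initial tableau (one row per fragment):
  row 1: a1 b12 b13 a4 a5
  row 2: a1 a2 a3 b24 b25
  row 3: a1 a2 b33 a4 b35
  row 4: a1 b42 a3 a4 a5
Rows 2 and 4 agree on Type; apply Type→BCity and equate their BCity entries.
Rows 1 and 2 agree on BCity; apply BCity→CName and equate their CName entries.
Rows 2 and 3 agree on Balance; apply Balance→Type, CName and equate their Type, CName entries.
Rows 2 and 3 agree on Type; apply Type→BCity and equate their BCity entries.
Row 2 is now all distinguished symbols — the join is lossless.

Yes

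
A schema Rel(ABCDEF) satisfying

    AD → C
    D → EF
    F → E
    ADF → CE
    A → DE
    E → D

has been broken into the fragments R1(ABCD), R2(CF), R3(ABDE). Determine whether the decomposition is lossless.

No

Chase test. Columns are ABCDEF; row i has aⱼ where attribute j ∈ Ri, else bᵢⱼ.
Initial tableau (one row per fragment):
  row 1: a1 a2 a3 a4 b15 b16
  row 2: b21 b22 a3 b24 b25 a6
  row 3: a1 a2 b33 a4 a5 b36
Rows 1 and 3 agree on AD; apply AD→C and equate their C entries.
Rows 1 and 3 agree on D; apply D→EF and equate their EF entries.
No row becomes fully distinguished — the join is lossy.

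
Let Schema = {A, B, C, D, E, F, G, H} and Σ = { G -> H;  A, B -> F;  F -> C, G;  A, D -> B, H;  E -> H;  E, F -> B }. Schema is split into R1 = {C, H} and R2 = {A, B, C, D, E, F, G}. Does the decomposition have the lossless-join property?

No

Common attributes: R1 ∩ R2 = {C}.
No dependency enlarges {C}, so (C)⁺ = {C}.
The closure contains neither all of R1 = {C, H} nor all of R2 = {A, B, C, D, E, F, G}, so the common attributes are not a superkey of either fragment. The join is lossy.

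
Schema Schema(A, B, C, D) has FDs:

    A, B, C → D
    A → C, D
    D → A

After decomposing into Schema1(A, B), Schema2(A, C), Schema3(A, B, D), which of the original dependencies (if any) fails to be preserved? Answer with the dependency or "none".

none

A, B, C → D: restricted closure across fragments reaches D.
A → C, D: restricted closure across fragments reaches C, D.
D → A lies within Schema3.
Every dependency is enforceable on the fragments, so the decomposition is dependency-preserving.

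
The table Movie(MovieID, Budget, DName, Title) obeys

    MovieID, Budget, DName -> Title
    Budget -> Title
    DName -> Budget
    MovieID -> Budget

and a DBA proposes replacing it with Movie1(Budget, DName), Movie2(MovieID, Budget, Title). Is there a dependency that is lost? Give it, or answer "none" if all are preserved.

MovieID, Budget, DName → Title: restricted closure across fragments reaches Title.
Budget → Title lies within Movie2.
DName → Budget lies within Movie1.
MovieID → Budget lies within Movie2.
Every dependency is enforceable on the fragments, so the decomposition is dependency-preserving.

none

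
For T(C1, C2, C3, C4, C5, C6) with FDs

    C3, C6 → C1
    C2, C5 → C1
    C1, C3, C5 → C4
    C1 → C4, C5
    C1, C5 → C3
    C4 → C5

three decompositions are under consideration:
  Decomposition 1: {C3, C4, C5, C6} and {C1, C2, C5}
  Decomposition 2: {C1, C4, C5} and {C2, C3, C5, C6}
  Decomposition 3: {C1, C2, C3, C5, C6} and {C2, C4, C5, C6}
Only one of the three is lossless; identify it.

Decomposition 1: common = {C5}, closure = {C5} → lossy.
Decomposition 2: common = {C5}, closure = {C5} → lossy.
Decomposition 3: common = {C2, C5, C6}, closure = {C1, C2, C3, C4, C5, C6} → lossless.

Decomposition 3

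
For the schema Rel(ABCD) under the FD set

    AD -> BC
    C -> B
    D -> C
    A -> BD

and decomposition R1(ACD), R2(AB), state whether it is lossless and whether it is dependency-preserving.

Lossless test: (A)⁺ = {ABCD}, which contains all of one fragment — lossless.
Dependency preservation: the restricted closure of {C} across the fragments never reaches {B}, so C → B cannot be enforced without a join — not preserved.

lossless but not dependency-preserving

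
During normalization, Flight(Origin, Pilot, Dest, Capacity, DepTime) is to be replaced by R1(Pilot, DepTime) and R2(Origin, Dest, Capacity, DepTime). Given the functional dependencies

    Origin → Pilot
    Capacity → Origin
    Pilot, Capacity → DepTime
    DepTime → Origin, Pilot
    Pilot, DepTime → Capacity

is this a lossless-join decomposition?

Common attributes: R1 ∩ R2 = {DepTime}.
Closure of {DepTime}: DepTime → Origin, Pilot applies, adding Origin, Pilot; Pilot, DepTime → Capacity applies, adding Capacity. So (DepTime)⁺ = {Origin, Pilot, Capacity, DepTime}.
This closure contains every attribute of R1, so R1 ∩ R2 → R1. The join is lossless.

Yes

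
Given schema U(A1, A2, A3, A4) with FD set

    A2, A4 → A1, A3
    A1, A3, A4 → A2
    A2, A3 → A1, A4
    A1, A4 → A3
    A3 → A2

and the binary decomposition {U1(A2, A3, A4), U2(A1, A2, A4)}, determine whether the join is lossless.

Yes

Common attributes: U1 ∩ U2 = {A2, A4}.
Closure of {A2, A4}: A2, A4 → A1, A3 applies, adding A1, A3. So (A2, A4)⁺ = {A1, A2, A3, A4}.
This closure contains every attribute of U1, so U1 ∩ U2 → U1. The join is lossless.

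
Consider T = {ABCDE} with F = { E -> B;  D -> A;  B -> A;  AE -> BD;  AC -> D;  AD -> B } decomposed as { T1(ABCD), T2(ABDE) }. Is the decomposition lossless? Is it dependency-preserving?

lossy but dependency-preserving

Lossless test: (ABD)⁺ = {ABD}, which is a superkey of neither fragment — lossy.
Dependency preservation: every FD's attributes lie within a single fragment, so each can be enforced locally — preserved.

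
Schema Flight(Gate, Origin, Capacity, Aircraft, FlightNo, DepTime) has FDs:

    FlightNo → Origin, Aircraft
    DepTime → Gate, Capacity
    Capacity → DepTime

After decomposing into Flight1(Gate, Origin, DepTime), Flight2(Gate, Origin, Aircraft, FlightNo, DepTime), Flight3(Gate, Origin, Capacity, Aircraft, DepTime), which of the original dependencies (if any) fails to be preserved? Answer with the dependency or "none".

none

FlightNo → Origin, Aircraft lies within Flight2.
DepTime → Gate, Capacity lies within Flight3.
Capacity → DepTime lies within Flight3.
Every dependency is enforceable on the fragments, so the decomposition is dependency-preserving.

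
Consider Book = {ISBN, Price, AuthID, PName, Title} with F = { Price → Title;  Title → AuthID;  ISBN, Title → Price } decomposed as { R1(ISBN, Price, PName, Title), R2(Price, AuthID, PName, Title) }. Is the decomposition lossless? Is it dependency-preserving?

Lossless test: (Price, PName, Title)⁺ = {Price, AuthID, PName, Title}, which contains all of one fragment — lossless.
Dependency preservation: every FD's attributes lie within a single fragment, so each can be enforced locally — preserved.

lossless and dependency-preserving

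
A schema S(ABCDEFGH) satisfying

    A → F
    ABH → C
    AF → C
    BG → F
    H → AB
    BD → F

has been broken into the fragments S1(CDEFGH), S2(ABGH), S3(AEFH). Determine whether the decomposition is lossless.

Chase test. Columns are ABCDEFGH; row i has aⱼ where attribute j ∈ Si, else bᵢⱼ.
Initial tableau (one row per fragment):
  row 1: b11 b12 a3 a4 a5 a6 a7 a8
  row 2: a1 a2 b23 b24 b25 b26 a7 a8
  row 3: a1 b32 b33 b34 a5 a6 b37 a8
Rows 2 and 3 agree on A; apply A→F and equate their F entries.
Rows 2 and 3 agree on AF; apply AF→C and equate their C entries.
Rows 1 and 2 agree on H; apply H→AB and equate their AB entries.
Rows 1 and 3 agree on H; apply H→AB and equate their AB entries.
Rows 1 and 2 agree on ABH; apply ABH→C and equate their C entries.
Row 1 is now all distinguished symbols — the join is lossless.

Yes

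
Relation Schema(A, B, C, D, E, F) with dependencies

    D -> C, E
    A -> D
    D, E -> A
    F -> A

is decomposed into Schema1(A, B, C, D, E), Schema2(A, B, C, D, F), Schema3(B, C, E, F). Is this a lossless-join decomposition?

Yes

Chase test. Columns are A, B, C, D, E, F; row i has aⱼ where attribute j ∈ Schemai, else bᵢⱼ.
Initial tableau (one row per fragment):
  row 1: a1 a2 a3 a4 a5 b16
  row 2: a1 a2 a3 a4 b25 a6
  row 3: b31 a2 a3 b34 a5 a6
Rows 1 and 2 agree on D; apply D→C, E and equate their C, E entries.
Rows 2 and 3 agree on F; apply F→A and equate their A entries.
Rows 1 and 3 agree on A; apply A→D and equate their D entries.
Row 2 is now all distinguished symbols — the join is lossless.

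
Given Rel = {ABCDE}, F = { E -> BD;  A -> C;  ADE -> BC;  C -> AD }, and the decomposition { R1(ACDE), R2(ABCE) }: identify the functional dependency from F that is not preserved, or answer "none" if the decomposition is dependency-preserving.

E → BD: restricted closure across fragments reaches BD.
A → C lies within R1.
ADE → BC: restricted closure across fragments reaches BC.
C → AD lies within R1.
Every dependency is enforceable on the fragments, so the decomposition is dependency-preserving.

none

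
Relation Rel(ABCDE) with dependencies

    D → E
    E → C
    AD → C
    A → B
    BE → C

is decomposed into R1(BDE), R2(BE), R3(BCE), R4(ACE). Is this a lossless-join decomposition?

Chase test. Columns are ABCDE; row i has aⱼ where attribute j ∈ Ri, else bᵢⱼ.
Initial tableau (one row per fragment):
  row 1: b11 a2 b13 a4 a5
  row 2: b21 a2 b23 b24 a5
  row 3: b31 a2 a3 b34 a5
  row 4: a1 b42 a3 b44 a5
Rows 1 and 2 agree on E; apply E→C and equate their C entries.
Rows 1 and 3 agree on E; apply E→C and equate their C entries.
No row becomes fully distinguished — the join is lossy.

No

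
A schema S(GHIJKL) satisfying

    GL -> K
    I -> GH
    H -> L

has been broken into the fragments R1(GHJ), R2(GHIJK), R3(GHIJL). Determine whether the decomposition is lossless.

Chase test. Columns are GHIJKL; row i has aⱼ where attribute j ∈ Ri, else bᵢⱼ.
Initial tableau (one row per fragment):
  row 1: a1 a2 b13 a4 b15 b16
  row 2: a1 a2 a3 a4 a5 b26
  row 3: a1 a2 a3 a4 b35 a6
Rows 1 and 2 agree on H; apply H→L and equate their L entries.
Rows 1 and 3 agree on H; apply H→L and equate their L entries.
Rows 1 and 2 agree on GL; apply GL→K and equate their K entries.
Rows 1 and 3 agree on GL; apply GL→K and equate their K entries.
Row 2 is now all distinguished symbols — the join is lossless.

Yes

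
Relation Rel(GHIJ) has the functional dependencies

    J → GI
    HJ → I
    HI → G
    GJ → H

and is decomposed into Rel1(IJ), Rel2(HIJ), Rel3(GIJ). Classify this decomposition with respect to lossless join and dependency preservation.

Lossless test (chase): Rows 1 and 2 agree on J; apply J→GI and equate their GI entries. Rows 1 and 3 agree on J; apply J→GI and equate their GI entries. Rows 1 and 2 agree on GJ; apply GJ→H and equate their H entries. Rows 1 and 3 agree on GJ; apply GJ→H and equate their H entries. Row 1 is now all distinguished symbols — the join is lossless.
Dependency preservation: the restricted closure of {HI} across the fragments never reaches {G}, so HI → G cannot be enforced without a join — not preserved.

lossless but not dependency-preserving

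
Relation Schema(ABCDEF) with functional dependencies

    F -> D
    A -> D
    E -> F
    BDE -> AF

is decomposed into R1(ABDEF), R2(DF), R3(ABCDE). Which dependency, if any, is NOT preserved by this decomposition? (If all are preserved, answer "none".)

F → D lies within R1.
A → D lies within R1.
E → F lies within R1.
BDE → AF lies within R1.
Every dependency is enforceable on the fragments, so the decomposition is dependency-preserving.

none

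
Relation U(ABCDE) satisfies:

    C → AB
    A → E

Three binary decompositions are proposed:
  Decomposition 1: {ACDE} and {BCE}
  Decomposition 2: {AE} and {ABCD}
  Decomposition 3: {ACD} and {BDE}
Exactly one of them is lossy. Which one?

Decomposition 1: common = {CE}, closure = {ABCE} → lossless.
Decomposition 2: common = {A}, closure = {AE} → lossless.
Decomposition 3: common = {D}, closure = {D} → lossy.

Decomposition 3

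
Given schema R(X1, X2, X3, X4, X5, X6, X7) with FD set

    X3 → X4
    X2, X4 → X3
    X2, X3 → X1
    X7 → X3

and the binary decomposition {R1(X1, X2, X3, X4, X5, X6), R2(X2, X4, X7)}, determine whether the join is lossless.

No

Common attributes: R1 ∩ R2 = {X2, X4}.
Closure of {X2, X4}: X2, X4 → X3 applies, adding X3; X2, X3 → X1 applies, adding X1. So (X2, X4)⁺ = {X1, X2, X3, X4}.
The closure contains neither all of R1 = {X1, X2, X3, X4, X5, X6} nor all of R2 = {X2, X4, X7}, so the common attributes are not a superkey of either fragment. The join is lossy.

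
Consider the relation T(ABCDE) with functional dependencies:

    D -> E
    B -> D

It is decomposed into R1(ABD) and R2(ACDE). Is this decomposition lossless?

Common attributes: R1 ∩ R2 = {AD}.
Closure of {AD}: D → E applies, adding E. So (AD)⁺ = {ADE}.
The closure contains neither all of R1 = {ABD} nor all of R2 = {ACDE}, so the common attributes are not a superkey of either fragment. The join is lossy.

No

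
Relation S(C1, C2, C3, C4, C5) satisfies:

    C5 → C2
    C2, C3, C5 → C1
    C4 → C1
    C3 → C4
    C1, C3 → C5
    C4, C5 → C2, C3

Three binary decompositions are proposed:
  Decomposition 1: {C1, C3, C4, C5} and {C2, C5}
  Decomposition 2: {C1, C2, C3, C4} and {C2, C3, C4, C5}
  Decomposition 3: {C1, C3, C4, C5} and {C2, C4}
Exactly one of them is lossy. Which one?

Decomposition 3

Decomposition 1: common = {C5}, closure = {C2, C5} → lossless.
Decomposition 2: common = {C2, C3, C4}, closure = {C1, C2, C3, C4, C5} → lossless.
Decomposition 3: common = {C4}, closure = {C1, C4} → lossy.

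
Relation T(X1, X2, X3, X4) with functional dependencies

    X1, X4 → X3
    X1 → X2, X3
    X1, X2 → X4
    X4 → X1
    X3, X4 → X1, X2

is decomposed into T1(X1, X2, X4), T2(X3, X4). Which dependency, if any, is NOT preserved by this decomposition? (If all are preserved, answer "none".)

X1, X4 → X3: restricted closure across fragments reaches X3.
X1 → X2, X3: restricted closure across fragments reaches X2, X3.
X1, X2 → X4 lies within T1.
X4 → X1 lies within T1.
X3, X4 → X1, X2: restricted closure across fragments reaches X1, X2.
Every dependency is enforceable on the fragments, so the decomposition is dependency-preserving.

none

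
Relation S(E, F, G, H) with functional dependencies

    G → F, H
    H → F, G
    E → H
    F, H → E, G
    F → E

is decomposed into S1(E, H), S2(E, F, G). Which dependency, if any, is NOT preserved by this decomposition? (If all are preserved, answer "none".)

none

G → F, H: restricted closure across fragments reaches F, H.
H → F, G: restricted closure across fragments reaches F, G.
E → H lies within S1.
F, H → E, G: restricted closure across fragments reaches E, G.
F → E lies within S2.
Every dependency is enforceable on the fragments, so the decomposition is dependency-preserving.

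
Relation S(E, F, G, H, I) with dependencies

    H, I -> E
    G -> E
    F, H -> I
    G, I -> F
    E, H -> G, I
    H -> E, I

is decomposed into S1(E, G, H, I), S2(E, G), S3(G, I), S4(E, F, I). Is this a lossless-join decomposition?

Chase test. Columns are E, F, G, H, I; row i has aⱼ where attribute j ∈ Si, else bᵢⱼ.
Initial tableau (one row per fragment):
  row 1: a1 b12 a3 a4 a5
  row 2: a1 b22 a3 b24 b25
  row 3: b31 b32 a3 b34 a5
  row 4: a1 a2 b43 b44 a5
Rows 1 and 3 agree on G; apply G→E and equate their E entries.
Rows 1 and 3 agree on G, I; apply G, I→F and equate their F entries.
No row becomes fully distinguished — the join is lossy.

No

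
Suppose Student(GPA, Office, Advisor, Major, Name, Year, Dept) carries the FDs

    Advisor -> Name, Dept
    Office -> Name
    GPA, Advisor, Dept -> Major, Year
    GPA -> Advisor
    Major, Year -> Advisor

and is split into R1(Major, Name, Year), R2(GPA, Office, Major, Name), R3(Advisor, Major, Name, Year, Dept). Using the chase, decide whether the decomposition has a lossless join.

Chase test. Columns are GPA, Office, Advisor, Major, Name, Year, Dept; row i has aⱼ where attribute j ∈ Ri, else bᵢⱼ.
Initial tableau (one row per fragment):
  row 1: b11 b12 b13 a4 a5 a6 b17
  row 2: a1 a2 b23 a4 a5 b26 b27
  row 3: b31 b32 a3 a4 a5 a6 a7
Rows 1 and 3 agree on Major, Year; apply Major, Year→Advisor and equate their Advisor entries.
Rows 1 and 3 agree on Advisor; apply Advisor→Name, Dept and equate their Name, Dept entries.
No row becomes fully distinguished — the join is lossy.

No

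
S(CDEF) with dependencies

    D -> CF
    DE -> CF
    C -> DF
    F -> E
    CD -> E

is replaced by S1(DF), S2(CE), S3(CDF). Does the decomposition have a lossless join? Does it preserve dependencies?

Lossless test (chase): Rows 1 and 3 agree on D; apply D→CF and equate their CF entries. Rows 1 and 2 agree on C; apply C→DF and equate their DF entries. Rows 1 and 2 agree on F; apply F→E and equate their E entries. Rows 1 and 3 agree on F; apply F→E and equate their E entries. Row 1 is now all distinguished symbols — the join is lossless.
Dependency preservation: the restricted closure of {F} across the fragments never reaches {E}, so F → E cannot be enforced without a join — not preserved.

lossless but not dependency-preserving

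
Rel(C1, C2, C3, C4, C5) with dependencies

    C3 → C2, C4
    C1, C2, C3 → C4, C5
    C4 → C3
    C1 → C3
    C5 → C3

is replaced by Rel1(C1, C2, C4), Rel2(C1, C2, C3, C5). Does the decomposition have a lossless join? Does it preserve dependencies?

Lossless test: (C1, C2)⁺ = {C1, C2, C3, C4, C5}, which contains all of one fragment — lossless.
Dependency preservation: the restricted closure of {C3} across the fragments never reaches {C2, C4}, so C3 → C2, C4 cannot be enforced without a join — not preserved.

lossless but not dependency-preserving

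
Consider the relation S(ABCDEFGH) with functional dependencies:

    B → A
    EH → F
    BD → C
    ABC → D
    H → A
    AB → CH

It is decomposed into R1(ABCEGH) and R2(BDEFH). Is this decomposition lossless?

Yes

Common attributes: R1 ∩ R2 = {BEH}.
Closure of {BEH}: B → A applies, adding A; EH → F applies, adding F; AB → CH applies, adding C; ABC → D applies, adding D. So (BEH)⁺ = {ABCDEFH}.
This closure contains every attribute of R2, so R1 ∩ R2 → R2. The join is lossless.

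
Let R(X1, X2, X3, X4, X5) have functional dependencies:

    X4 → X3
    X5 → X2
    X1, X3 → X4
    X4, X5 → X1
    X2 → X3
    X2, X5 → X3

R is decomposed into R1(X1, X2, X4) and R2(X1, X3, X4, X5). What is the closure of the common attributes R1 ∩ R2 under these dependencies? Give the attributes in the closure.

X1, X3, X4

R1 ∩ R2 = {X1, X4}.
X4 → X3 applies, adding X3
Closure: {X1, X3, X4}.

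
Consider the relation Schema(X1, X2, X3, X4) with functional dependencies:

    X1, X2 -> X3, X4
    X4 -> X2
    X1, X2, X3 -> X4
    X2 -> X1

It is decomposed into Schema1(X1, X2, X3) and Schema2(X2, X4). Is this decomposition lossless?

Common attributes: Schema1 ∩ Schema2 = {X2}.
Closure of {X2}: X2 → X1 applies, adding X1; X1, X2 → X3, X4 applies, adding X3, X4. So (X2)⁺ = {X1, X2, X3, X4}.
This closure contains every attribute of Schema1, so Schema1 ∩ Schema2 → Schema1. The join is lossless.

Yes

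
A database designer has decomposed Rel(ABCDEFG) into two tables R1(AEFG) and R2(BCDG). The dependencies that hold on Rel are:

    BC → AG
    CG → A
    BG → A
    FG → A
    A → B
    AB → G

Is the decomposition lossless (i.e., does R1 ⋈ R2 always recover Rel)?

Common attributes: R1 ∩ R2 = {G}.
No dependency enlarges {G}, so (G)⁺ = {G}.
The closure contains neither all of R1 = {AEFG} nor all of R2 = {BCDG}, so the common attributes are not a superkey of either fragment. The join is lossy.

No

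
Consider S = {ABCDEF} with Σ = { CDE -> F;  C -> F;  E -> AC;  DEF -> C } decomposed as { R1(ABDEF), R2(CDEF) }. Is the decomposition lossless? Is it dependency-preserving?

lossless and dependency-preserving

Lossless test: (DEF)⁺ = {ACDEF}, which contains all of one fragment — lossless.
Dependency preservation: E → AC is not contained in any single fragment, but the restricted closure of its left-hand side across the fragments still reaches the right-hand side; the remaining FDs each lie inside some fragment. All dependencies are preserved.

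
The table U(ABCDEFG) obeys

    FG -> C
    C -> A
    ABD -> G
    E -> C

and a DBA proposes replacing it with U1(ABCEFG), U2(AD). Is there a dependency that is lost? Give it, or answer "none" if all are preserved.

ABD -> G

Check ABD → G: no single fragment contains all of {ABDG}, and the restricted closure of {ABD} across the fragments never reaches {G}.
FG → C is preserved.
C → A is preserved.
E → C is preserved.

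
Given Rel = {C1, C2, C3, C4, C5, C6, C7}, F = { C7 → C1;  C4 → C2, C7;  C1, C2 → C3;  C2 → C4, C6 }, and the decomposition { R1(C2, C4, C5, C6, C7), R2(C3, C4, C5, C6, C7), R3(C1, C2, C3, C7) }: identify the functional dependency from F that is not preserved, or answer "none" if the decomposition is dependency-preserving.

C7 → C1 lies within R3.
C4 → C2, C7 lies within R1.
C1, C2 → C3 lies within R3.
C2 → C4, C6 lies within R1.
Every dependency is enforceable on the fragments, so the decomposition is dependency-preserving.

none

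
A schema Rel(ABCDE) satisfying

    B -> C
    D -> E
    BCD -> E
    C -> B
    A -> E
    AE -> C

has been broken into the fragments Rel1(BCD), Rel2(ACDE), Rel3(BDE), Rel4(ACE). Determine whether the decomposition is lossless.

Chase test. Columns are ABCDE; row i has aⱼ where attribute j ∈ Reli, else bᵢⱼ.
Initial tableau (one row per fragment):
  row 1: b11 a2 a3 a4 b15
  row 2: a1 b22 a3 a4 a5
  row 3: b31 a2 b33 a4 a5
  row 4: a1 b42 a3 b44 a5
Rows 1 and 3 agree on B; apply B→C and equate their C entries.
Rows 1 and 2 agree on D; apply D→E and equate their E entries.
Rows 1 and 2 agree on C; apply C→B and equate their B entries.
Rows 1 and 4 agree on C; apply C→B and equate their B entries.
Row 2 is now all distinguished symbols — the join is lossless.

Yes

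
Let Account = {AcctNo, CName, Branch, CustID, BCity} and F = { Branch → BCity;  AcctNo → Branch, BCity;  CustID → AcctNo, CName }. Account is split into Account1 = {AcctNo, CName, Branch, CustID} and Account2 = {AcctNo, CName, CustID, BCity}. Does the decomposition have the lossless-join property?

Yes

Common attributes: Account1 ∩ Account2 = {AcctNo, CName, CustID}.
Closure of {AcctNo, CName, CustID}: AcctNo → Branch, BCity applies, adding Branch, BCity. So (AcctNo, CName, CustID)⁺ = {AcctNo, CName, Branch, CustID, BCity}.
This closure contains every attribute of Account1, so Account1 ∩ Account2 → Account1. The join is lossless.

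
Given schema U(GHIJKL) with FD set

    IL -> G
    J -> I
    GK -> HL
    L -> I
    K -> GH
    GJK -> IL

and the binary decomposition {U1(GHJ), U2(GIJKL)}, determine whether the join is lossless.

Common attributes: U1 ∩ U2 = {GJ}.
Closure of {GJ}: J → I applies, adding I. So (GJ)⁺ = {GIJ}.
The closure contains neither all of U1 = {GHJ} nor all of U2 = {GIJKL}, so the common attributes are not a superkey of either fragment. The join is lossy.

No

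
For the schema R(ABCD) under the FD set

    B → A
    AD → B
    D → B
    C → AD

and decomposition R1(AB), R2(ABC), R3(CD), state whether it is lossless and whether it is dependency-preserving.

lossless but not dependency-preserving

Lossless test (chase): Rows 2 and 3 agree on C; apply C→AD and equate their AD entries. Rows 2 and 3 agree on AD; apply AD→B and equate their B entries. Row 2 is now all distinguished symbols — the join is lossless.
Dependency preservation: the restricted closure of {AD} across the fragments never reaches {B}, so AD → B cannot be enforced without a join — not preserved.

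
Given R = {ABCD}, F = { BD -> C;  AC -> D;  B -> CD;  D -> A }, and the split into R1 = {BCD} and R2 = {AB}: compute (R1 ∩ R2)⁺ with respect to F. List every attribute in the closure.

R1 ∩ R2 = {B}.
B → CD applies, adding CD
D → A applies, adding A
Closure: {ABCD}.

ABCD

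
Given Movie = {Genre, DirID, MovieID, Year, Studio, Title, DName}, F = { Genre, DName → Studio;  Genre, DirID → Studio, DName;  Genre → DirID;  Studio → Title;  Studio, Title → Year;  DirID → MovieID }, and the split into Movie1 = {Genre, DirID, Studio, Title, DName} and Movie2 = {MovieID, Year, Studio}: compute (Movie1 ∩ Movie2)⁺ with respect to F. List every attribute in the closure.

Movie1 ∩ Movie2 = {Studio}.
Studio → Title applies, adding Title
Studio, Title → Year applies, adding Year
Closure: {Year, Studio, Title}.

Year, Studio, Title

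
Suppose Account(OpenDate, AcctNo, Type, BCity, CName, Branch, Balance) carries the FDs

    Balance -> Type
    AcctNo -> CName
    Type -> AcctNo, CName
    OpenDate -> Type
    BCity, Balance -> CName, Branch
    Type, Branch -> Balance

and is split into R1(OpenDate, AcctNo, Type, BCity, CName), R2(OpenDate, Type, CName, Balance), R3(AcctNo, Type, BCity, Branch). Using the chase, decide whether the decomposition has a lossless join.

No

Chase test. Columns are OpenDate, AcctNo, Type, BCity, CName, Branch, Balance; row i has aⱼ where attribute j ∈ Ri, else bᵢⱼ.
Initial tableau (one row per fragment):
  row 1: a1 a2 a3 a4 a5 b16 b17
  row 2: a1 b22 a3 b24 a5 b26 a7
  row 3: b31 a2 a3 a4 b35 a6 b37
Rows 1 and 3 agree on AcctNo; apply AcctNo→CName and equate their CName entries.
Rows 1 and 2 agree on Type; apply Type→AcctNo, CName and equate their AcctNo, CName entries.
No row becomes fully distinguished — the join is lossy.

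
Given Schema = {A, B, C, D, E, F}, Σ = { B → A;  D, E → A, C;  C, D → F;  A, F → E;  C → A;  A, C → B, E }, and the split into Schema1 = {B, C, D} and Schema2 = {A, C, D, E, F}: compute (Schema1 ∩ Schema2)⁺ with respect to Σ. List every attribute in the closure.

Schema1 ∩ Schema2 = {C, D}.
C, D → F applies, adding F
C → A applies, adding A
A, C → B, E applies, adding B, E
Closure: {A, B, C, D, E, F}.

A, B, C, D, E, F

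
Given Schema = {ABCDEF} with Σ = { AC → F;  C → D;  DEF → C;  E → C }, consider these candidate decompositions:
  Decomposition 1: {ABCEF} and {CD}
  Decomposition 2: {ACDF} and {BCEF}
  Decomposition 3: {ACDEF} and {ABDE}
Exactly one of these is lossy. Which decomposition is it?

Decomposition 2

Decomposition 1: common = {C}, closure = {CD} → lossless.
Decomposition 2: common = {CF}, closure = {CDF} → lossy.
Decomposition 3: common = {ADE}, closure = {ACDEF} → lossless.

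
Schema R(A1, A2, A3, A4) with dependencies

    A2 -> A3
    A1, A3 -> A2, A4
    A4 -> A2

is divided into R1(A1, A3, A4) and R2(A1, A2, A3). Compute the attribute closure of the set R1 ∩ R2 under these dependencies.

A1, A2, A3, A4

R1 ∩ R2 = {A1, A3}.
A1, A3 → A2, A4 applies, adding A2, A4
Closure: {A1, A2, A3, A4}.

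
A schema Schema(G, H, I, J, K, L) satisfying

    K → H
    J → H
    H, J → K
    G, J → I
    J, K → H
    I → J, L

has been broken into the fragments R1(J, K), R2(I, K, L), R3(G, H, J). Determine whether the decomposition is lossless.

No

Chase test. Columns are G, H, I, J, K, L; row i has aⱼ where attribute j ∈ Ri, else bᵢⱼ.
Initial tableau (one row per fragment):
  row 1: b11 b12 b13 a4 a5 b16
  row 2: b21 b22 a3 b24 a5 a6
  row 3: a1 a2 b33 a4 b35 b36
Rows 1 and 2 agree on K; apply K→H and equate their H entries.
Rows 1 and 3 agree on J; apply J→H and equate their H entries.
Rows 1 and 3 agree on H, J; apply H, J→K and equate their K entries.
No row becomes fully distinguished — the join is lossy.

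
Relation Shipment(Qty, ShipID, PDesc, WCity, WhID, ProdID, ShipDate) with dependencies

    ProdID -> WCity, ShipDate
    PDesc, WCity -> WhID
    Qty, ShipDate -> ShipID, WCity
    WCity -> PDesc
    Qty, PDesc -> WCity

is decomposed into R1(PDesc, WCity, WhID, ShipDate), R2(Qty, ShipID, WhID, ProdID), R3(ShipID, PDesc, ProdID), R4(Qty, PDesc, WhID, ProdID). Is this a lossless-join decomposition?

Chase test. Columns are Qty, ShipID, PDesc, WCity, WhID, ProdID, ShipDate; row i has aⱼ where attribute j ∈ Ri, else bᵢⱼ.
Initial tableau (one row per fragment):
  row 1: b11 b12 a3 a4 a5 b16 a7
  row 2: a1 a2 b23 b24 a5 a6 b27
  row 3: b31 a2 a3 b34 b35 a6 b37
  row 4: a1 b42 a3 b44 a5 a6 b47
Rows 2 and 3 agree on ProdID; apply ProdID→WCity, ShipDate and equate their WCity, ShipDate entries.
Rows 2 and 4 agree on ProdID; apply ProdID→WCity, ShipDate and equate their WCity, ShipDate entries.
Rows 3 and 4 agree on PDesc, WCity; apply PDesc, WCity→WhID and equate their WhID entries.
Rows 2 and 4 agree on Qty, ShipDate; apply Qty, ShipDate→ShipID, WCity and equate their ShipID, WCity entries.
Rows 2 and 3 agree on WCity; apply WCity→PDesc and equate their PDesc entries.
No row becomes fully distinguished — the join is lossy.

No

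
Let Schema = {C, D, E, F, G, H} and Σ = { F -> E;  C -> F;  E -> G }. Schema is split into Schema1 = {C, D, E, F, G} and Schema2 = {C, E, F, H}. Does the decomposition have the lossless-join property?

No

Common attributes: Schema1 ∩ Schema2 = {C, E, F}.
Closure of {C, E, F}: E → G applies, adding G. So (C, E, F)⁺ = {C, E, F, G}.
The closure contains neither all of Schema1 = {C, D, E, F, G} nor all of Schema2 = {C, E, F, H}, so the common attributes are not a superkey of either fragment. The join is lossy.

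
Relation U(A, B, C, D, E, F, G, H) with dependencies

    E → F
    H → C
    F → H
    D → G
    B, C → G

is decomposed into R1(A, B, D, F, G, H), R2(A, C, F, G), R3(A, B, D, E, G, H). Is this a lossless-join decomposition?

No

Chase test. Columns are A, B, C, D, E, F, G, H; row i has aⱼ where attribute j ∈ Ri, else bᵢⱼ.
Initial tableau (one row per fragment):
  row 1: a1 a2 b13 a4 b15 a6 a7 a8
  row 2: a1 b22 a3 b24 b25 a6 a7 b28
  row 3: a1 a2 b33 a4 a5 b36 a7 a8
Rows 1 and 3 agree on H; apply H→C and equate their C entries.
Rows 1 and 2 agree on F; apply F→H and equate their H entries.
Rows 1 and 2 agree on H; apply H→C and equate their C entries.
No row becomes fully distinguished — the join is lossy.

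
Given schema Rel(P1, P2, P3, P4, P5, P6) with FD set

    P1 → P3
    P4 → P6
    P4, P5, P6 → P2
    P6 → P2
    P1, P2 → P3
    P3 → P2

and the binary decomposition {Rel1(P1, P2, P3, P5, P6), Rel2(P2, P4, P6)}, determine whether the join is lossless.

Common attributes: Rel1 ∩ Rel2 = {P2, P6}.
No dependency enlarges {P2, P6}, so (P2, P6)⁺ = {P2, P6}.
The closure contains neither all of Rel1 = {P1, P2, P3, P5, P6} nor all of Rel2 = {P2, P4, P6}, so the common attributes are not a superkey of either fragment. The join is lossy.

No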